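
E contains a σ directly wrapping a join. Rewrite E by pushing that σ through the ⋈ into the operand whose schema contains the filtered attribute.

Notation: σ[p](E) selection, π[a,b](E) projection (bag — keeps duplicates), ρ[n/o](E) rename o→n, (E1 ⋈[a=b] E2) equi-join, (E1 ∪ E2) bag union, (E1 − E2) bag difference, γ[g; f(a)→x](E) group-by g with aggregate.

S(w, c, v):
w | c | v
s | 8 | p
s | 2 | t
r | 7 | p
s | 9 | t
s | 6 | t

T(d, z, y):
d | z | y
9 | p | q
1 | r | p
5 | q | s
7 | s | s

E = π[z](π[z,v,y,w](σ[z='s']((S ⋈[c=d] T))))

σ filters on z, owned by the right side.
E' = π[z](π[z,v,y,w]((S ⋈[c=d] σ[z='s'](T))))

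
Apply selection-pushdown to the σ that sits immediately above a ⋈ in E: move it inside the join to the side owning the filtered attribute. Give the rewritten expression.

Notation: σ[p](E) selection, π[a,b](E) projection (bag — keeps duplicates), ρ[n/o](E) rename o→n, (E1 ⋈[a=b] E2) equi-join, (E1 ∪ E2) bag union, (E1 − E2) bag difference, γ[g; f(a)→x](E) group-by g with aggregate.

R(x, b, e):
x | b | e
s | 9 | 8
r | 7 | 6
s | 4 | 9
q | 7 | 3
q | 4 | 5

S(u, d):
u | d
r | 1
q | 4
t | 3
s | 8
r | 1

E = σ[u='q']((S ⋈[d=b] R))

σ filters on u, owned by the left side.
E' = (σ[u='q'](S) ⋈[d=b] R)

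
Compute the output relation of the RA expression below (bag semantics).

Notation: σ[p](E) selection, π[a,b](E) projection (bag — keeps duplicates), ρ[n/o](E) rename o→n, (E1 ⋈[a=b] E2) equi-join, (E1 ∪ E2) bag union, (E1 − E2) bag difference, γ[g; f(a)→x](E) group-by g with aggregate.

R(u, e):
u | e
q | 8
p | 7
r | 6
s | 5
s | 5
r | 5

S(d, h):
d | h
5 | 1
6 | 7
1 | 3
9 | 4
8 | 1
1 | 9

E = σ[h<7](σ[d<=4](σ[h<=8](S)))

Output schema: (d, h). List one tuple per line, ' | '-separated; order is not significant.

Subexpression sizes:
  S → 6
  σ[h<=8](S) → 5
  σ[d<=4](σ[h<=8](S)) → 1
  σ[h<7](σ[d<=4](σ[h<=8](S))) → 1

== RESULT ==
d | h
1 | 3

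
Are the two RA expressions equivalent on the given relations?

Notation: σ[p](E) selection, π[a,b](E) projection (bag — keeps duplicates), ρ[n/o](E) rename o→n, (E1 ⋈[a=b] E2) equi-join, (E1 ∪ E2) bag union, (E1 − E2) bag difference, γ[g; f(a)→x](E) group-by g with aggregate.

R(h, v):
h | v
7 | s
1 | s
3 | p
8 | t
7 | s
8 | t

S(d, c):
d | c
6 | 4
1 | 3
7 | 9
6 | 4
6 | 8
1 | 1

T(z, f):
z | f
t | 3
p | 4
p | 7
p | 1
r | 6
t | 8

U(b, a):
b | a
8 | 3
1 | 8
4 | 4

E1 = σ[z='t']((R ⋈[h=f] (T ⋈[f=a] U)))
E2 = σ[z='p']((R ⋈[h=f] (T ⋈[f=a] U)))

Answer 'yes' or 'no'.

E1 stepwise |·|:
  R → 6
  T → 6
  U → 3
  (T ⋈[f=a] U) → 3
  (R ⋈[h=f] (T ⋈[f=a] U)) → 3
  σ[z='t']((R ⋈[h=f] (T ⋈[f=a] U))) → 3
E2 stepwise |·|:
  R → 6
  T → 6
  U → 3
  (T ⋈[f=a] U) → 3
  (R ⋈[h=f] (T ⋈[f=a] U)) → 3
  σ[z='p']((R ⋈[h=f] (T ⋈[f=a] U))) → 0

E1 result:
h | v | z | f | b | a
3 | p | t | 3 | 8 | 3
8 | t | t | 8 | 1 | 8
8 | t | t | 8 | 1 | 8
E2 result:
h | v | z | f | b | a
(0 rows)
Witness: (3, 'p', 't', 3, 8, 3) appears 1× in E1 but 0× in E2.

no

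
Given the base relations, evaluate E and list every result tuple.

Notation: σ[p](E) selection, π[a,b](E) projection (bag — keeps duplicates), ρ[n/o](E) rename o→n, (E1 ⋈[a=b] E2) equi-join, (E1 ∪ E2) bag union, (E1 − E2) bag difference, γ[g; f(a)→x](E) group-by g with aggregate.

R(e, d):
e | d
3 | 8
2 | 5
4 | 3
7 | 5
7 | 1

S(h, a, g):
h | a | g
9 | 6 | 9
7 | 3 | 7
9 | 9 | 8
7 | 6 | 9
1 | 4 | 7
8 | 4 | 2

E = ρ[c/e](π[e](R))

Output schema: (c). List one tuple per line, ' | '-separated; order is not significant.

Subexpression sizes:
  R → 5
  π[e](R) → 5
  ρ[c/e](π[e](R)) → 5

== RESULT ==
c
2
3
4
7
7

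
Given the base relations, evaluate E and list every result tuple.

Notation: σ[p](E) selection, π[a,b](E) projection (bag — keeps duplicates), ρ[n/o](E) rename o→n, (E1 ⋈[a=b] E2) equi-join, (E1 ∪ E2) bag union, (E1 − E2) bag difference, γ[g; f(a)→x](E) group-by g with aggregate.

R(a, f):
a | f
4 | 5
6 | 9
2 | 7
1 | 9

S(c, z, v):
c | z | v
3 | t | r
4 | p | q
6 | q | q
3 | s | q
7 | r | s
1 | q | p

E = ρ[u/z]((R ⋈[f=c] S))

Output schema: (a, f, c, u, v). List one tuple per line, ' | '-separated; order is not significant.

Row counts bottom-up:
  R → 4
  S → 6
  (R ⋈[f=c] S) → 1
  ρ[u/z]((R ⋈[f=c] S)) → 1

== RESULT ==
a | f | c | u | v
2 | 7 | 7 | r | s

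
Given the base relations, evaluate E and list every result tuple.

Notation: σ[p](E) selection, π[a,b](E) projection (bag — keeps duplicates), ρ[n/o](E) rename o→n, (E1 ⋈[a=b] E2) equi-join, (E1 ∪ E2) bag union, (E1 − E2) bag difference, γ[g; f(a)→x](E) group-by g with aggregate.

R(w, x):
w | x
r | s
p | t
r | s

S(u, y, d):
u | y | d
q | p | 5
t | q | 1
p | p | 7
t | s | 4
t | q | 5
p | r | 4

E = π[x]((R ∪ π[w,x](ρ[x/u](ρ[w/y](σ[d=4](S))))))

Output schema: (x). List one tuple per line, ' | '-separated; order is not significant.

Row counts bottom-up:
  R → 3
  S → 6
  σ[d=4](S) → 2
  ρ[w/y](σ[d=4](S)) → 2
  ρ[x/u](ρ[w/y](σ[d=4](S))) → 2
  π[w,x](ρ[x/u](ρ[w/y](σ[d=4](S)))) → 2
  (R ∪ π[w,x](ρ[x/u](ρ[w/y](σ[d=4](S))))) → 5
  π[x]((R ∪ π[w,x](ρ[x/u](ρ[w/y](σ[d=4](S)))))) → 5

== RESULT ==
x
p
s
s
t
t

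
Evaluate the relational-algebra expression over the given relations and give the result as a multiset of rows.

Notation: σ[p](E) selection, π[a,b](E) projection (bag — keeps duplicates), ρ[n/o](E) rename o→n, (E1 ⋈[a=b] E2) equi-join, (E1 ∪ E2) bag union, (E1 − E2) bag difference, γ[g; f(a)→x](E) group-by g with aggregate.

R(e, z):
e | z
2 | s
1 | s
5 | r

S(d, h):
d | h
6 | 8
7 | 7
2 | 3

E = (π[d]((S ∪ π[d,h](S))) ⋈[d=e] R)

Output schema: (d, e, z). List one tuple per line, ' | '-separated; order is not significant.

Stepwise |·|:
  S → 3
  S → 3
  π[d,h](S) → 3
  (S ∪ π[d,h](S)) → 6
  π[d]((S ∪ π[d,h](S))) → 6
  R → 3
  (π[d]((S ∪ π[d,h](S))) ⋈[d=e] R) → 2

== RESULT ==
d | e | z
2 | 2 | s
2 | 2 | s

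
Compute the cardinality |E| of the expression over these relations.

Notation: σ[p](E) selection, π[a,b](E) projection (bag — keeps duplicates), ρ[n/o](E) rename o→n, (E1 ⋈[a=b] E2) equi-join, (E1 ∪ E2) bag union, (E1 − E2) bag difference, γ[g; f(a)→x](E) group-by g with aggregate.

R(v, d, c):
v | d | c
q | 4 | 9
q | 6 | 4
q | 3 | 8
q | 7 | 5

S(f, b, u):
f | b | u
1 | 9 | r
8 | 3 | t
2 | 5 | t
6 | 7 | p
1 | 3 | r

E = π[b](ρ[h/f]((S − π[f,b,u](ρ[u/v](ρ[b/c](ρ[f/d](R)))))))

Per-node cardinality:
  S → 5
  R → 4
  ρ[f/d](R) → 4
  ρ[b/c](ρ[f/d](R)) → 4
  ρ[u/v](ρ[b/c](ρ[f/d](R))) → 4
  π[f,b,u](ρ[u/v](ρ[b/c](ρ[f/d](R)))) → 4
  (S − π[f,b,u](ρ[u/v](ρ[b/c](ρ[f/d](R))))) → 5
  ρ[h/f]((S − π[f,b,u](ρ[u/v](ρ[b/c](ρ[f/d](R)))))) → 5
  π[b](ρ[h/f]((S − π[f,b,u](ρ[u/v](ρ[b/c](ρ[f/d](R))))))) → 5

|E| = 5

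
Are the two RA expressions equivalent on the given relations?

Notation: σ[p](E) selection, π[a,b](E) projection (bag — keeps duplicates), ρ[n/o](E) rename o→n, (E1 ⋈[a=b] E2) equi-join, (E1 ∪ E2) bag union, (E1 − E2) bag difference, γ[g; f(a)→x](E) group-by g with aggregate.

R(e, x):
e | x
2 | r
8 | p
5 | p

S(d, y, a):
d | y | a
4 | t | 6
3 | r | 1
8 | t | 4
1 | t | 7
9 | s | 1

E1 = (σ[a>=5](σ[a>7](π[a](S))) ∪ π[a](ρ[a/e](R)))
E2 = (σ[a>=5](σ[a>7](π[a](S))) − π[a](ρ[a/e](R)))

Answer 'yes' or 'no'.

E1 stepwise |·|:
  S → 5
  π[a](S) → 5
  σ[a>7](π[a](S)) → 0
  σ[a>=5](σ[a>7](π[a](S))) → 0
  R → 3
  ρ[a/e](R) → 3
  π[a](ρ[a/e](R)) → 3
  (σ[a>=5](σ[a>7](π[a](S))) ∪ π[a](ρ[a/e](R))) → 3
E2 stepwise |·|:
  S → 5
  π[a](S) → 5
  σ[a>7](π[a](S)) → 0
  σ[a>=5](σ[a>7](π[a](S))) → 0
  R → 3
  ρ[a/e](R) → 3
  π[a](ρ[a/e](R)) → 3
  (σ[a>=5](σ[a>7](π[a](S))) − π[a](ρ[a/e](R))) → 0

E1 result:
a
2
5
8
E2 result:
a
(0 rows)
Witness: (2,) appears 1× in E1 but 0× in E2.

no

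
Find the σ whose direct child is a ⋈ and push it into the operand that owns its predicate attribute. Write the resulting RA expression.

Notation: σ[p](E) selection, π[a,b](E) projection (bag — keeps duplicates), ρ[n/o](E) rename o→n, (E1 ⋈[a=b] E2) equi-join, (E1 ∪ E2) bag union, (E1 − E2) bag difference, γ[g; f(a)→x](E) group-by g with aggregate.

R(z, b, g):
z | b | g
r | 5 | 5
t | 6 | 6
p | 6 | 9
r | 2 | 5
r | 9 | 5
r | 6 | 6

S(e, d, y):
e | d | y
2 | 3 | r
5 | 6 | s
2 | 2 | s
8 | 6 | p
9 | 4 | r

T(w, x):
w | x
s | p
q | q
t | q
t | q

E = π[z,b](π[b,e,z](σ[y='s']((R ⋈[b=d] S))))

σ filters on y, owned by the right side.
E' = π[z,b](π[b,e,z]((R ⋈[b=d] σ[y='s'](S))))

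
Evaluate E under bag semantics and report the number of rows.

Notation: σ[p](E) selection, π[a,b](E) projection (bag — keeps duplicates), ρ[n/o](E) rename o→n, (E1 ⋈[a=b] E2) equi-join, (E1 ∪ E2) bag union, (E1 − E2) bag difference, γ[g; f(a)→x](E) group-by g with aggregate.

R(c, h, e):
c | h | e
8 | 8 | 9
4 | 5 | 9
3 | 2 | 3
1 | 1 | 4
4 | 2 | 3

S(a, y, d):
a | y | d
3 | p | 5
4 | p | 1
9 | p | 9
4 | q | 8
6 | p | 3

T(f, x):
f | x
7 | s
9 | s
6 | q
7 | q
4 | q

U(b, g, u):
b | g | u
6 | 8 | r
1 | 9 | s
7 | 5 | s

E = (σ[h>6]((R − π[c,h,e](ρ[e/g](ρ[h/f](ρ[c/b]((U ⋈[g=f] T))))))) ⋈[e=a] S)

Stepwise |·|:
  R → 5
  U → 3
  T → 5
  (U ⋈[g=f] T) → 1
  ρ[c/b]((U ⋈[g=f] T)) → 1
  ρ[h/f](ρ[c/b]((U ⋈[g=f] T))) → 1
  ρ[e/g](ρ[h/f](ρ[c/b]((U ⋈[g=f] T)))) → 1
  π[c,h,e](ρ[e/g](ρ[h/f](ρ[c/b]((U ⋈[g=f] T))))) → 1
  (R − π[c,h,e](ρ[e/g](ρ[h/f](ρ[c/b]((U ⋈[g=f] T)))))) → 5
  σ[h>6]((R − π[c,h,e](ρ[e/g](ρ[h/f](ρ[c/b]((U ⋈[g=f] T))))))) → 1
  S → 5
  (σ[h>6]((R − π[c,h,e](ρ[e/g](ρ[h/f](ρ[c/b]((U ⋈[g=f] T))))))) ⋈[e=a] S) → 1

|E| = 1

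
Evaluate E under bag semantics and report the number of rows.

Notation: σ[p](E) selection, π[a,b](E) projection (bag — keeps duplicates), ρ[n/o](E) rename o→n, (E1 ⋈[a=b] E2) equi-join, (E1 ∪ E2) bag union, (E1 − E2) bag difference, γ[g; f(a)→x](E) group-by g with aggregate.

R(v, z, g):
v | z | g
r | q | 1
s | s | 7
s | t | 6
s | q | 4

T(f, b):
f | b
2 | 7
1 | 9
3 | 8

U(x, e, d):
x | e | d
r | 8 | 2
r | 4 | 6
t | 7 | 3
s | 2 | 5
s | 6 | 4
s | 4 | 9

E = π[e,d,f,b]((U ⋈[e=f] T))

Stepwise |·|:
  U → 6
  T → 3
  (U ⋈[e=f] T) → 1
  π[e,d,f,b]((U ⋈[e=f] T)) → 1

|E| = 1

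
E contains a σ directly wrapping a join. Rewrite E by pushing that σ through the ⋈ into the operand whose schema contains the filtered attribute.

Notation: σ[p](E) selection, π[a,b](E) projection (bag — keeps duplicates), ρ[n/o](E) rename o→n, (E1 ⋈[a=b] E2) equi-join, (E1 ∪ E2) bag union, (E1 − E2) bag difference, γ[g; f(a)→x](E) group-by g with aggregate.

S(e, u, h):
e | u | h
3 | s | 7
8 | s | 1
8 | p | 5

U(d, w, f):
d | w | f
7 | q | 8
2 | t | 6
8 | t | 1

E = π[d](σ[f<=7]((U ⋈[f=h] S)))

σ filters on f, owned by the left side.
E' = π[d]((σ[f<=7](U) ⋈[f=h] S))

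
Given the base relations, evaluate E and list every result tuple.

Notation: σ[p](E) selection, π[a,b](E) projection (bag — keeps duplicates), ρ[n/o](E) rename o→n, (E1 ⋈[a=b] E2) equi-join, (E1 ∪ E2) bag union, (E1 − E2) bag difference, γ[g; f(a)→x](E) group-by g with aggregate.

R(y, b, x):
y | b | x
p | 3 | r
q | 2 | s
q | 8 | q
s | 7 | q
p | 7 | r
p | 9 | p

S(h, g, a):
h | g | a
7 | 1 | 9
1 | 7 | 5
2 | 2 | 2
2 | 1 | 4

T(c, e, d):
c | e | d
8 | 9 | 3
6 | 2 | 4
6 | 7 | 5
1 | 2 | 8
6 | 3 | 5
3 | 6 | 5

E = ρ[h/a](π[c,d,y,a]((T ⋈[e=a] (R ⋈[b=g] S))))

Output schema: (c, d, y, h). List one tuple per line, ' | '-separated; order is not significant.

Subexpression sizes:
  T → 6
  R → 6
  S → 4
  (R ⋈[b=g] S) → 3
  (T ⋈[e=a] (R ⋈[b=g] S)) → 2
  π[c,d,y,a]((T ⋈[e=a] (R ⋈[b=g] S))) → 2
  ρ[h/a](π[c,d,y,a]((T ⋈[e=a] (R ⋈[b=g] S)))) → 2

== RESULT ==
c | d | y | h
1 | 8 | q | 2
6 | 4 | q | 2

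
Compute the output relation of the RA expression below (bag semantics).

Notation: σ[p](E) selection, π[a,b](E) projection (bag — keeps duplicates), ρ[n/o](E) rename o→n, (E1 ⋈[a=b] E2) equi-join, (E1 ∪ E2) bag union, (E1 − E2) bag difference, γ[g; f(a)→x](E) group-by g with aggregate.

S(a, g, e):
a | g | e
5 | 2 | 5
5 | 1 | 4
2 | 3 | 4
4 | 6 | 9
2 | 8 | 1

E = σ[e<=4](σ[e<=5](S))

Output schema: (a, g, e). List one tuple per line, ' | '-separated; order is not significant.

Stepwise |·|:
  S → 5
  σ[e<=5](S) → 4
  σ[e<=4](σ[e<=5](S)) → 3

== RESULT ==
a | g | e
2 | 3 | 4
2 | 8 | 1
5 | 1 | 4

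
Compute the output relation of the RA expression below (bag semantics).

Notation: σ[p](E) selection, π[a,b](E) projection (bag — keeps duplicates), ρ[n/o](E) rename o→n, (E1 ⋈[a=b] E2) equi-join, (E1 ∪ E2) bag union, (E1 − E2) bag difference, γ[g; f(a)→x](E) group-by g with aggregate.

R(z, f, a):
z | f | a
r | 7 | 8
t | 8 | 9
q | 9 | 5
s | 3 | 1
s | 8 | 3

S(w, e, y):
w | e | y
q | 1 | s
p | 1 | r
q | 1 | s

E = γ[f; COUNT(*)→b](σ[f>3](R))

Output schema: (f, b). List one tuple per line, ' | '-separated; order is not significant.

Stepwise |·|:
  R → 5
  σ[f>3](R) → 4
  γ[f; COUNT(*)→b](σ[f>3](R)) → 3

== RESULT ==
f | b
7 | 1
8 | 2
9 | 1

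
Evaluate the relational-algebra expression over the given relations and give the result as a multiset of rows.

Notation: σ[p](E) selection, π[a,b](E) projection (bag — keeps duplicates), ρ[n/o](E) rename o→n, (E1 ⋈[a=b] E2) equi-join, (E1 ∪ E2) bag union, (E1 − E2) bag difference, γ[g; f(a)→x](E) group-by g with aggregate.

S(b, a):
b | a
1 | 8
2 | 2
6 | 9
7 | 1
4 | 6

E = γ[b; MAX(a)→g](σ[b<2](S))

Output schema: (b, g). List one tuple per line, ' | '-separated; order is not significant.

Subexpression sizes:
  S → 5
  σ[b<2](S) → 1
  γ[b; MAX(a)→g](σ[b<2](S)) → 1

== RESULT ==
b | g
1 | 8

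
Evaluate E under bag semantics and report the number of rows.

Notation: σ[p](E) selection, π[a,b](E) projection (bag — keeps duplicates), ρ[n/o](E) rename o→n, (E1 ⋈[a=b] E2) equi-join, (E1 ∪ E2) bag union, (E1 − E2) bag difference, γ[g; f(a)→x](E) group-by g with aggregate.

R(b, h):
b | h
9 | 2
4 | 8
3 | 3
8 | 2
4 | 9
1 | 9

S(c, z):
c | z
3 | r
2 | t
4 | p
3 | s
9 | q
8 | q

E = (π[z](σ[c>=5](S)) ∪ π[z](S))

Row counts bottom-up:
  S → 6
  σ[c>=5](S) → 2
  π[z](σ[c>=5](S)) → 2
  S → 6
  π[z](S) → 6
  (π[z](σ[c>=5](S)) ∪ π[z](S)) → 8

|E| = 8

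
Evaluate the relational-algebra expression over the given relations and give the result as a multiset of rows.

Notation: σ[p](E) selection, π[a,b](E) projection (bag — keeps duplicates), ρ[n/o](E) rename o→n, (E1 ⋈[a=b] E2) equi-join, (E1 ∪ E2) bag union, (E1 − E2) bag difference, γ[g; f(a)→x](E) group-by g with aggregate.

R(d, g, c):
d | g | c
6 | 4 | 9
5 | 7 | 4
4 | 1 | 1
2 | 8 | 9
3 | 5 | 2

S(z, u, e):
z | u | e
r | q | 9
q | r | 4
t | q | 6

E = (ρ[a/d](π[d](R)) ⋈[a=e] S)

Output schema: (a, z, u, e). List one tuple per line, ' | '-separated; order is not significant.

Stepwise |·|:
  R → 5
  π[d](R) → 5
  ρ[a/d](π[d](R)) → 5
  S → 3
  (ρ[a/d](π[d](R)) ⋈[a=e] S) → 2

== RESULT ==
a | z | u | e
4 | q | r | 4
6 | t | q | 6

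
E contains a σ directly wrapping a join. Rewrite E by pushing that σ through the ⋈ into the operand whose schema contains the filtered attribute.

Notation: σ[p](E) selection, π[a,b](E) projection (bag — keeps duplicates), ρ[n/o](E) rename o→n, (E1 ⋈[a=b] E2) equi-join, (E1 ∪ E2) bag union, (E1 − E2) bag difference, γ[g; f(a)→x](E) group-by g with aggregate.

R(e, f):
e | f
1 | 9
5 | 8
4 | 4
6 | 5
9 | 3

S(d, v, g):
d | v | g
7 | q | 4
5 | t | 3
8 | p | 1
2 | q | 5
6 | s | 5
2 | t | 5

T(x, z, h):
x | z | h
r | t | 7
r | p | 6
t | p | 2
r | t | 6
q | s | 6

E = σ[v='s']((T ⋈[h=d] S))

σ filters on v, owned by the right side.
E' = (T ⋈[h=d] σ[v='s'](S))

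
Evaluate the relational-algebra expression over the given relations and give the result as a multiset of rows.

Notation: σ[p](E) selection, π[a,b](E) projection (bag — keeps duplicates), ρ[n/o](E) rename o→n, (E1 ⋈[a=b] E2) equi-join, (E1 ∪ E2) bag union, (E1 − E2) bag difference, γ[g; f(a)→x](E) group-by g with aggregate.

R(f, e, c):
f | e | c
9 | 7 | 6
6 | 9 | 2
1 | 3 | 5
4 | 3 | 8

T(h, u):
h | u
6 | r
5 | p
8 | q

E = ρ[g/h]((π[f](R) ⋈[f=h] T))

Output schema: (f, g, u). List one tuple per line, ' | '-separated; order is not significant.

Per-node cardinality:
  R → 4
  π[f](R) → 4
  T → 3
  (π[f](R) ⋈[f=h] T) → 1
  ρ[g/h]((π[f](R) ⋈[f=h] T)) → 1

== RESULT ==
f | g | u
6 | 6 | r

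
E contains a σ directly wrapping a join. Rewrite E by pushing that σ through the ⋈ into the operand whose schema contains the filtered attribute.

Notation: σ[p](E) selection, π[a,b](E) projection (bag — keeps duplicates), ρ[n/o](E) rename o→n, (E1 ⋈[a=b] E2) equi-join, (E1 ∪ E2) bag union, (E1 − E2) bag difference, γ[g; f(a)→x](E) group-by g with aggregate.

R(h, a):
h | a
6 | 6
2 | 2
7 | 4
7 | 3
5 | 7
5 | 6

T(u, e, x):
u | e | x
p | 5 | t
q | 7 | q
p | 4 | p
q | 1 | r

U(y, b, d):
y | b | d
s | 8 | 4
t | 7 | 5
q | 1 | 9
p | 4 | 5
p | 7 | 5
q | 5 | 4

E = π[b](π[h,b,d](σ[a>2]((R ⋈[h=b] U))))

σ filters on a, owned by the left side.
E' = π[b](π[h,b,d]((σ[a>2](R) ⋈[h=b] U)))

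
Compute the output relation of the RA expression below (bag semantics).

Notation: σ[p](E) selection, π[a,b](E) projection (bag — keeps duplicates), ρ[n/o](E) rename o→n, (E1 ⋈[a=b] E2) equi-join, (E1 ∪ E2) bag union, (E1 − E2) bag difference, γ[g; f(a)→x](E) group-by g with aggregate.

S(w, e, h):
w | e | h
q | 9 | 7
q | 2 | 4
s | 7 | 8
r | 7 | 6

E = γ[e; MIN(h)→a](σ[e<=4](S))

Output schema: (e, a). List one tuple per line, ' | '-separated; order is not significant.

Stepwise |·|:
  S → 4
  σ[e<=4](S) → 1
  γ[e; MIN(h)→a](σ[e<=4](S)) → 1

== RESULT ==
e | a
2 | 4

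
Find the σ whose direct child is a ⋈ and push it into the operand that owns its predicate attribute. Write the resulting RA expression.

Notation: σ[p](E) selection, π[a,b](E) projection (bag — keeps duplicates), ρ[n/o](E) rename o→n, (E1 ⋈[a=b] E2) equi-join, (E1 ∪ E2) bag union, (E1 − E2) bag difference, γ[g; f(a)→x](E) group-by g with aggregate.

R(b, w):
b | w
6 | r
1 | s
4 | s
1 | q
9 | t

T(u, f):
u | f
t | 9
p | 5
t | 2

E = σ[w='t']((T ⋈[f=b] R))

σ filters on w, owned by the right side.
E' = (T ⋈[f=b] σ[w='t'](R))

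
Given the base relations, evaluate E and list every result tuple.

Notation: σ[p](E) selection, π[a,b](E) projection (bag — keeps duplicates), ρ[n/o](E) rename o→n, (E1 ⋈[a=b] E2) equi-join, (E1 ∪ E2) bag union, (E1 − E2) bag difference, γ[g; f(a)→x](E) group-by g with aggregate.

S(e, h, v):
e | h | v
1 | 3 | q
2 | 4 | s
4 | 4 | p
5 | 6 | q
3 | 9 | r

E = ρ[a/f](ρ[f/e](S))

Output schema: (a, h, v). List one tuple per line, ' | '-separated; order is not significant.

Per-node cardinality:
  S → 5
  ρ[f/e](S) → 5
  ρ[a/f](ρ[f/e](S)) → 5

== RESULT ==
a | h | v
1 | 3 | q
2 | 4 | s
3 | 9 | r
4 | 4 | p
5 | 6 | q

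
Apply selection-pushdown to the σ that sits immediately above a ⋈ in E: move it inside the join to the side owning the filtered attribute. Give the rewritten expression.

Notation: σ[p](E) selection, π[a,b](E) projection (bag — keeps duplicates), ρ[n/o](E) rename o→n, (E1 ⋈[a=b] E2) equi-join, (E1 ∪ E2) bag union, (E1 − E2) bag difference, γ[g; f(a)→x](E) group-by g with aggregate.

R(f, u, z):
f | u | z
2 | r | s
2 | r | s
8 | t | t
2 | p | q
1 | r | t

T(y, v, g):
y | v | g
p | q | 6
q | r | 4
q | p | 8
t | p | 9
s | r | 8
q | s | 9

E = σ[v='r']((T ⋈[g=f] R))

σ filters on v, owned by the left side.
E' = (σ[v='r'](T) ⋈[g=f] R)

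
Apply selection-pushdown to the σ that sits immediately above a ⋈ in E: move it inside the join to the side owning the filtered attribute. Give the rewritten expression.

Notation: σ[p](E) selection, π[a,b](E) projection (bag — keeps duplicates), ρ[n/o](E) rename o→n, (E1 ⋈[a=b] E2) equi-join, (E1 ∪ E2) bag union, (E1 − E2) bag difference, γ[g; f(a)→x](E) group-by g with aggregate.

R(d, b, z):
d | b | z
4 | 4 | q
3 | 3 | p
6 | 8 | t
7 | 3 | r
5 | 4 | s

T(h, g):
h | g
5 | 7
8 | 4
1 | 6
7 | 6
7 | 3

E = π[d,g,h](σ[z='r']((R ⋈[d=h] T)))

σ filters on z, owned by the left side.
E' = π[d,g,h]((σ[z='r'](R) ⋈[d=h] T))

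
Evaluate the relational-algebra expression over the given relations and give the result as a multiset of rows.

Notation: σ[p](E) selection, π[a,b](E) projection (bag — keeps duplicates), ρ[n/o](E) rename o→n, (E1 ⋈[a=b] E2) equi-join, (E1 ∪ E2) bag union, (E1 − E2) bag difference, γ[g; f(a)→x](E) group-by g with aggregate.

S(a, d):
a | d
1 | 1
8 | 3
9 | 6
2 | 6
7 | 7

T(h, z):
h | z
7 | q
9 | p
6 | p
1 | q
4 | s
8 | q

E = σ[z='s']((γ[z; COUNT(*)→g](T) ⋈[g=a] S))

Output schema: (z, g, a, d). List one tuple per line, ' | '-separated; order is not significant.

Row counts bottom-up:
  T → 6
  γ[z; COUNT(*)→g](T) → 3
  S → 5
  (γ[z; COUNT(*)→g](T) ⋈[g=a] S) → 2
  σ[z='s']((γ[z; COUNT(*)→g](T) ⋈[g=a] S)) → 1

== RESULT ==
z | g | a | d
s | 1 | 1 | 1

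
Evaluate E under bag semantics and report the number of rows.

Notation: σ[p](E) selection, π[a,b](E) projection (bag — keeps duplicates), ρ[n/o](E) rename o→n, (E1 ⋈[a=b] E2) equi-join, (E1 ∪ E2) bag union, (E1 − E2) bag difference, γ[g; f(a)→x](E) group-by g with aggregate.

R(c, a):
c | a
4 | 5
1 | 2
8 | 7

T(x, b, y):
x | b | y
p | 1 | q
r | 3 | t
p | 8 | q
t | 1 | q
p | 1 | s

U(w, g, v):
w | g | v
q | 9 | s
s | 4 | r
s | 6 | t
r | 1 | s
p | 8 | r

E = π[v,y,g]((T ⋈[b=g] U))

Stepwise |·|:
  T → 5
  U → 5
  (T ⋈[b=g] U) → 4
  π[v,y,g]((T ⋈[b=g] U)) → 4

|E| = 4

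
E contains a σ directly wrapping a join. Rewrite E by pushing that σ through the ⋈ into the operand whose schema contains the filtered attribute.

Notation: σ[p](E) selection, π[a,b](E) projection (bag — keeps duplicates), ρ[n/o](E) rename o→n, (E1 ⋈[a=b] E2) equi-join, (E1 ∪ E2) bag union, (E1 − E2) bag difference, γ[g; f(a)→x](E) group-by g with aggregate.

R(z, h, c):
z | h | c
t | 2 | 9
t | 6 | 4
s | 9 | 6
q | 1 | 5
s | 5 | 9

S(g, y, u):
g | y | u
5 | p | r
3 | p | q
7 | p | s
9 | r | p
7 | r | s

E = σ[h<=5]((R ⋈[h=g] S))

σ filters on h, owned by the left side.
E' = (σ[h<=5](R) ⋈[h=g] S)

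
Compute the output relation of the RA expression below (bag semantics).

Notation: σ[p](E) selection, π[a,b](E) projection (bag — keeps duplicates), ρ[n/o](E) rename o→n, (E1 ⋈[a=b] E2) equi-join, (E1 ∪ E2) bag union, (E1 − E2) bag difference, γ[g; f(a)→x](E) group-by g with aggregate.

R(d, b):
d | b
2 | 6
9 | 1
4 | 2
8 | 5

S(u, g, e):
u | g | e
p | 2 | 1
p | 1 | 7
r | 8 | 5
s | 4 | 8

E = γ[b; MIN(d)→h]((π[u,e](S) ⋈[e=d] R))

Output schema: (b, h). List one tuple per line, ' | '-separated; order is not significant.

Row counts bottom-up:
  S → 4
  π[u,e](S) → 4
  R → 4
  (π[u,e](S) ⋈[e=d] R) → 1
  γ[b; MIN(d)→h]((π[u,e](S) ⋈[e=d] R)) → 1

== RESULT ==
b | h
5 | 8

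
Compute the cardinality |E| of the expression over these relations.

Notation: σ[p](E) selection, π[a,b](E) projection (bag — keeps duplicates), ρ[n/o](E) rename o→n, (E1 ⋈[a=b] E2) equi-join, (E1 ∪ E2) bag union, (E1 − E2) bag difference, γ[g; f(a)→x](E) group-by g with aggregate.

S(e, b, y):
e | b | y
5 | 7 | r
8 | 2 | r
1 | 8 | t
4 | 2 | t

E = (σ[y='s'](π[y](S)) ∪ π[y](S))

Row counts bottom-up:
  S → 4
  π[y](S) → 4
  σ[y='s'](π[y](S)) → 0
  S → 4
  π[y](S) → 4
  (σ[y='s'](π[y](S)) ∪ π[y](S)) → 4

|E| = 4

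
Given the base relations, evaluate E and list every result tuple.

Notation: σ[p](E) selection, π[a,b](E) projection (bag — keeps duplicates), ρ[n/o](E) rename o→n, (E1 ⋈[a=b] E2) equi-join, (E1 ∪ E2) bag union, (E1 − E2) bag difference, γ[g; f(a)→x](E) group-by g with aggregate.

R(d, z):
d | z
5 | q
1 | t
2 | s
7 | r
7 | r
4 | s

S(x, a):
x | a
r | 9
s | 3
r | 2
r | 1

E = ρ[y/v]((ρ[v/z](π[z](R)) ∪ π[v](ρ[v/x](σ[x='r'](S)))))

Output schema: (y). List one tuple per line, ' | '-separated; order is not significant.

Subexpression sizes:
  R → 6
  π[z](R) → 6
  ρ[v/z](π[z](R)) → 6
  S → 4
  σ[x='r'](S) → 3
  ρ[v/x](σ[x='r'](S)) → 3
  π[v](ρ[v/x](σ[x='r'](S))) → 3
  (ρ[v/z](π[z](R)) ∪ π[v](ρ[v/x](σ[x='r'](S)))) → 9
  ρ[y/v]((ρ[v/z](π[z](R)) ∪ π[v](ρ[v/x](σ[x='r'](S))))) → 9

== RESULT ==
y
q
r
r
r
r
r
s
s
t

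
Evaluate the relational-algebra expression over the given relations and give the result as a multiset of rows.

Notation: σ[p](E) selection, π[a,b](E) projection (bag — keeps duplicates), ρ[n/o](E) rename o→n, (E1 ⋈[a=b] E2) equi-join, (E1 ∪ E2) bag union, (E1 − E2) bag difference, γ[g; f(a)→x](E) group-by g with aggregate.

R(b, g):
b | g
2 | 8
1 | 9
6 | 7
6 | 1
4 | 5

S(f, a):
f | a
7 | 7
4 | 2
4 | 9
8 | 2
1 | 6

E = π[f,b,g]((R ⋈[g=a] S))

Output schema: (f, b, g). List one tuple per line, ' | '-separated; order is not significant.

Row counts bottom-up:
  R → 5
  S → 5
  (R ⋈[g=a] S) → 2
  π[f,b,g]((R ⋈[g=a] S)) → 2

== RESULT ==
f | b | g
4 | 1 | 9
7 | 6 | 7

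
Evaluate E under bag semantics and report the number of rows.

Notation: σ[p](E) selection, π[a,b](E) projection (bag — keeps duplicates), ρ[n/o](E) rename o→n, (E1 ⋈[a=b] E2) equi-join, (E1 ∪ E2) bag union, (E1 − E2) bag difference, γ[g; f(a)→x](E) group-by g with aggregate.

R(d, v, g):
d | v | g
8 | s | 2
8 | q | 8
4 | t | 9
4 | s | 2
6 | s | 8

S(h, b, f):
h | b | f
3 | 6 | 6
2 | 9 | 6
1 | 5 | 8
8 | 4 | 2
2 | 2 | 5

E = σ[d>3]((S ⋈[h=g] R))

Per-node cardinality:
  S → 5
  R → 5
  (S ⋈[h=g] R) → 6
  σ[d>3]((S ⋈[h=g] R)) → 6

|E| = 6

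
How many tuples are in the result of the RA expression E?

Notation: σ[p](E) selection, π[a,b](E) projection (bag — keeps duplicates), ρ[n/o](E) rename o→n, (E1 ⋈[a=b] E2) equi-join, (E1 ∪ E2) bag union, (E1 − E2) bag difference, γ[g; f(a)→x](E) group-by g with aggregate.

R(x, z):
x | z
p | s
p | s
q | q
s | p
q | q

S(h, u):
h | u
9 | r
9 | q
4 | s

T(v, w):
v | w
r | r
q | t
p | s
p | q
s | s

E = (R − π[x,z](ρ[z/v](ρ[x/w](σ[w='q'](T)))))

Per-node cardinality:
  R → 5
  T → 5
  σ[w='q'](T) → 1
  ρ[x/w](σ[w='q'](T)) → 1
  ρ[z/v](ρ[x/w](σ[w='q'](T))) → 1
  π[x,z](ρ[z/v](ρ[x/w](σ[w='q'](T)))) → 1
  (R − π[x,z](ρ[z/v](ρ[x/w](σ[w='q'](T))))) → 5

|E| = 5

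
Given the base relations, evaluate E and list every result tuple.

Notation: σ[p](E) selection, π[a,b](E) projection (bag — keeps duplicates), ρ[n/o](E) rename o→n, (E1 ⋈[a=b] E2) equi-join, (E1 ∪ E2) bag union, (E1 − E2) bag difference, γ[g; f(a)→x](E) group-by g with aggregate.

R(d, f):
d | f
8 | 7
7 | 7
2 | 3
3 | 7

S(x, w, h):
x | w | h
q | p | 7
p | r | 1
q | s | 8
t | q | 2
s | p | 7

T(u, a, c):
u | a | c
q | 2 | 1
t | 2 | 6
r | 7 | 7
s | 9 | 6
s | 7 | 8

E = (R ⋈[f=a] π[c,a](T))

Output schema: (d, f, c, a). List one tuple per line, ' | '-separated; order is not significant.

Row counts bottom-up:
  R → 4
  T → 5
  π[c,a](T) → 5
  (R ⋈[f=a] π[c,a](T)) → 6

== RESULT ==
d | f | c | a
3 | 7 | 7 | 7
3 | 7 | 8 | 7
7 | 7 | 7 | 7
7 | 7 | 8 | 7
8 | 7 | 7 | 7
8 | 7 | 8 | 7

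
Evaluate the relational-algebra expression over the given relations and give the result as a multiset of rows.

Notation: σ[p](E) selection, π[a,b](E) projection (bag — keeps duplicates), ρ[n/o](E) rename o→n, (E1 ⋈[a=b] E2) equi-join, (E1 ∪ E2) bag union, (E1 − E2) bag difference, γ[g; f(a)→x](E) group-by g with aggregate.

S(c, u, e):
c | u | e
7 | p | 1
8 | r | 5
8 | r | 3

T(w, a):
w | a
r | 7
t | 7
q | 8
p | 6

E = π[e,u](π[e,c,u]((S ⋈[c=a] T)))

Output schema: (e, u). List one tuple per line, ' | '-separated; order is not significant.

Stepwise |·|:
  S → 3
  T → 4
  (S ⋈[c=a] T) → 4
  π[e,c,u]((S ⋈[c=a] T)) → 4
  π[e,u](π[e,c,u]((S ⋈[c=a] T))) → 4

== RESULT ==
e | u
1 | p
1 | p
3 | r
5 | r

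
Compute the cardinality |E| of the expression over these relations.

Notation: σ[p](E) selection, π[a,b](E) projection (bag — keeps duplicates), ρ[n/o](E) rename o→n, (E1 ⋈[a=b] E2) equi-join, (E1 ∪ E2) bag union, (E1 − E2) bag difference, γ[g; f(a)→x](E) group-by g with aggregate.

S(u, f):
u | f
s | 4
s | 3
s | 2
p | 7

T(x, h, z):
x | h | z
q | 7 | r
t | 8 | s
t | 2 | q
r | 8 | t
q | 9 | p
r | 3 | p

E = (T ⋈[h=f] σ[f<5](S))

Per-node cardinality:
  T → 6
  S → 4
  σ[f<5](S) → 3
  (T ⋈[h=f] σ[f<5](S)) → 2

|E| = 2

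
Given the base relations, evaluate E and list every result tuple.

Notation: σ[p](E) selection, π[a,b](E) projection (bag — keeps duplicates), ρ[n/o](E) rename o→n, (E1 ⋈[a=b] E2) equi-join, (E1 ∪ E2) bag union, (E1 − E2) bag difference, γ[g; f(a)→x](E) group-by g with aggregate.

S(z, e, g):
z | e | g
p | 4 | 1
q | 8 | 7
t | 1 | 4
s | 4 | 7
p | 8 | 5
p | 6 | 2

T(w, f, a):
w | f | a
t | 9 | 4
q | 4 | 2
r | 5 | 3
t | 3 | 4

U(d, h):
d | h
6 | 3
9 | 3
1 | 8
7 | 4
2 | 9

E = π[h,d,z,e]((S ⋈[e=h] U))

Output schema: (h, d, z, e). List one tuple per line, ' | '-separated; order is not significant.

Stepwise |·|:
  S → 6
  U → 5
  (S ⋈[e=h] U) → 4
  π[h,d,z,e]((S ⋈[e=h] U)) → 4

== RESULT ==
h | d | z | e
4 | 7 | p | 4
4 | 7 | s | 4
8 | 1 | p | 8
8 | 1 | q | 8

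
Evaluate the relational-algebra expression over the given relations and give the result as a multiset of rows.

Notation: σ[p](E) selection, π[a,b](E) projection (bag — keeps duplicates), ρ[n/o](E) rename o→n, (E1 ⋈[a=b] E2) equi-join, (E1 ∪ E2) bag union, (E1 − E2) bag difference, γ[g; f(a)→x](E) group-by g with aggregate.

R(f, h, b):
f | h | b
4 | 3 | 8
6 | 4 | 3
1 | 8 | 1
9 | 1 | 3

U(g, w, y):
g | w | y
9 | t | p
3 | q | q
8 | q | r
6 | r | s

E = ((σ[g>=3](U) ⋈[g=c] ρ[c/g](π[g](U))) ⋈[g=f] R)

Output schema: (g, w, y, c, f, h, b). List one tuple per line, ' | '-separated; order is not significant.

Row counts bottom-up:
  U → 4
  σ[g>=3](U) → 4
  U → 4
  π[g](U) → 4
  ρ[c/g](π[g](U)) → 4
  (σ[g>=3](U) ⋈[g=c] ρ[c/g](π[g](U))) → 4
  R → 4
  ((σ[g>=3](U) ⋈[g=c] ρ[c/g](π[g](U))) ⋈[g=f] R) → 2

== RESULT ==
g | w | y | c | f | h | b
6 | r | s | 6 | 6 | 4 | 3
9 | t | p | 9 | 9 | 1 | 3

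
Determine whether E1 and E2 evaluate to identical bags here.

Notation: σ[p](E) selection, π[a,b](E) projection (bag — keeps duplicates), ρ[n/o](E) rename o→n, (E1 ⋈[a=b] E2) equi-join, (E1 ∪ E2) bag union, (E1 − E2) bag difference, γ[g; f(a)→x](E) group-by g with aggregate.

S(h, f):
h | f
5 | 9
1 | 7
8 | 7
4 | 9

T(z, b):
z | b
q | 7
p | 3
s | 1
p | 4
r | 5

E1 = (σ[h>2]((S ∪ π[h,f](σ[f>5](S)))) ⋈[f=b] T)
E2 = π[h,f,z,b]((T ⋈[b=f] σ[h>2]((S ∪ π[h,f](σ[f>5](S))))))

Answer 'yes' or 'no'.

E1 per-node cardinality:
  S → 4
  S → 4
  σ[f>5](S) → 4
  π[h,f](σ[f>5](S)) → 4
  (S ∪ π[h,f](σ[f>5](S))) → 8
  σ[h>2]((S ∪ π[h,f](σ[f>5](S)))) → 6
  T → 5
  (σ[h>2]((S ∪ π[h,f](σ[f>5](S)))) ⋈[f=b] T) → 2
E2 per-node cardinality:
  T → 5
  S → 4
  S → 4
  σ[f>5](S) → 4
  π[h,f](σ[f>5](S)) → 4
  (S ∪ π[h,f](σ[f>5](S))) → 8
  σ[h>2]((S ∪ π[h,f](σ[f>5](S)))) → 6
  (T ⋈[b=f] σ[h>2]((S ∪ π[h,f](σ[f>5](S))))) → 2
  π[h,f,z,b]((T ⋈[b=f] σ[h>2]((S ∪ π[h,f](σ[f>5](S)))))) → 2

E1 and E2 produce the same multiset:
h | f | z | b
8 | 7 | q | 7
8 | 7 | q | 7

yes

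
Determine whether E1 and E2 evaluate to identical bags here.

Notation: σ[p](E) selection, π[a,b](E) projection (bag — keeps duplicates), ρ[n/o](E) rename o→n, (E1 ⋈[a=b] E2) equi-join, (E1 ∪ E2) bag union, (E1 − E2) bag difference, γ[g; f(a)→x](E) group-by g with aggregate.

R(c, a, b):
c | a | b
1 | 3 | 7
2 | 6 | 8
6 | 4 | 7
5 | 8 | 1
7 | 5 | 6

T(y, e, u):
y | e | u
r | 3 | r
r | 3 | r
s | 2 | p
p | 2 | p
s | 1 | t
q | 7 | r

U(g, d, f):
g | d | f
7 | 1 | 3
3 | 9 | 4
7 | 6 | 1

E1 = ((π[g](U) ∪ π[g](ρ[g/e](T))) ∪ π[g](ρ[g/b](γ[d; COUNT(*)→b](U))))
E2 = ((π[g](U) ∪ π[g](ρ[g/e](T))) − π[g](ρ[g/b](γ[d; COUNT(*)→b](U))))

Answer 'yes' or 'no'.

E1 stepwise |·|:
  U → 3
  π[g](U) → 3
  T → 6
  ρ[g/e](T) → 6
  π[g](ρ[g/e](T)) → 6
  (π[g](U) ∪ π[g](ρ[g/e](T))) → 9
  U → 3
  γ[d; COUNT(*)→b](U) → 3
  ρ[g/b](γ[d; COUNT(*)→b](U)) → 3
  π[g](ρ[g/b](γ[d; COUNT(*)→b](U))) → 3
  ((π[g](U) ∪ π[g](ρ[g/e](T))) ∪ π[g](ρ[g/b](γ[d; COUNT(*)→b](U)))) → 12
E2 stepwise |·|:
  U → 3
  π[g](U) → 3
  T → 6
  ρ[g/e](T) → 6
  π[g](ρ[g/e](T)) → 6
  (π[g](U) ∪ π[g](ρ[g/e](T))) → 9
  U → 3
  γ[d; COUNT(*)→b](U) → 3
  ρ[g/b](γ[d; COUNT(*)→b](U)) → 3
  π[g](ρ[g/b](γ[d; COUNT(*)→b](U))) → 3
  ((π[g](U) ∪ π[g](ρ[g/e](T))) − π[g](ρ[g/b](γ[d; COUNT(*)→b](U)))) → 8

E1 result:
g
1
1
1
1
2
2
3
3
3
7
7
7
E2 result:
g
2
2
3
3
3
7
7
7
Witness: (1,) appears 4× in E1 but 0× in E2.

no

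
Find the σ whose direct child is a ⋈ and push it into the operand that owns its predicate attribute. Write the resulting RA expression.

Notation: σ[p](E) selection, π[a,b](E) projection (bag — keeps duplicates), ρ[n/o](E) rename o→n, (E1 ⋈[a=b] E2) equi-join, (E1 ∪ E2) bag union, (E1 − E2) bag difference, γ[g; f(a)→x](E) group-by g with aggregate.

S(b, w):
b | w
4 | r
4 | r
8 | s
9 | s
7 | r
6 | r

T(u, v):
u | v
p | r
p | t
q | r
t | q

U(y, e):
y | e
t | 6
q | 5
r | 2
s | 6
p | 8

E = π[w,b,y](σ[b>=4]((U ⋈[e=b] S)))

σ filters on b, owned by the right side.
E' = π[w,b,y]((U ⋈[e=b] σ[b>=4](S)))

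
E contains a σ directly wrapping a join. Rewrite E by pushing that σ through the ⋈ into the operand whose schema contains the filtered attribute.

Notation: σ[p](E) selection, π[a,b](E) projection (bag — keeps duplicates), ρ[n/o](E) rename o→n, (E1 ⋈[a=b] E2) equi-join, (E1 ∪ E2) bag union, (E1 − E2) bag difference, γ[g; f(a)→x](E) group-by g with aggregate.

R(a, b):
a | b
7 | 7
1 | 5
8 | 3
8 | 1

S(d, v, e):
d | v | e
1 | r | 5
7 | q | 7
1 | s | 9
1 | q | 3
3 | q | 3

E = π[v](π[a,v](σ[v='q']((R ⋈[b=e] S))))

σ filters on v, owned by the right side.
E' = π[v](π[a,v]((R ⋈[b=e] σ[v='q'](S))))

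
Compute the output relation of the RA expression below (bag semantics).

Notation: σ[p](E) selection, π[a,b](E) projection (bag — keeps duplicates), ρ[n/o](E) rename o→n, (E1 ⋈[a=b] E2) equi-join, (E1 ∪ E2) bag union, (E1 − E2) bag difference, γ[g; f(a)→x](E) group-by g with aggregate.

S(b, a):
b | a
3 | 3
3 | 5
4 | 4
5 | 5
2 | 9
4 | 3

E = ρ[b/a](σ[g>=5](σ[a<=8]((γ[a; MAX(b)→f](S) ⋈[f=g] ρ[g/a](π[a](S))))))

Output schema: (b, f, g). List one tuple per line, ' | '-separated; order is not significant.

Per-node cardinality:
  S → 6
  γ[a; MAX(b)→f](S) → 4
  S → 6
  π[a](S) → 6
  ρ[g/a](π[a](S)) → 6
  (γ[a; MAX(b)→f](S) ⋈[f=g] ρ[g/a](π[a](S))) → 4
  σ[a<=8]((γ[a; MAX(b)→f](S) ⋈[f=g] ρ[g/a](π[a](S)))) → 4
  σ[g>=5](σ[a<=8]((γ[a; MAX(b)→f](S) ⋈[f=g] ρ[g/a](π[a](S))))) → 2
  ρ[b/a](σ[g>=5](σ[a<=8]((γ[a; MAX(b)→f](S) ⋈[f=g] ρ[g/a](π[a](S)))))) → 2

== RESULT ==
b | f | g
5 | 5 | 5
5 | 5 | 5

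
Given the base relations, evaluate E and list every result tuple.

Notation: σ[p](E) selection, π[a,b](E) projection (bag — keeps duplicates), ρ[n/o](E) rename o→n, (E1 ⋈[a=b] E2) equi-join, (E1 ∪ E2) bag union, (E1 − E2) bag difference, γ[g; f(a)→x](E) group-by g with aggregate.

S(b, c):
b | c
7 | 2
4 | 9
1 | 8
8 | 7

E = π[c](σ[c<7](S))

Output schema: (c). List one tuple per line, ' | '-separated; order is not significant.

Stepwise |·|:
  S → 4
  σ[c<7](S) → 1
  π[c](σ[c<7](S)) → 1

== RESULT ==
c
2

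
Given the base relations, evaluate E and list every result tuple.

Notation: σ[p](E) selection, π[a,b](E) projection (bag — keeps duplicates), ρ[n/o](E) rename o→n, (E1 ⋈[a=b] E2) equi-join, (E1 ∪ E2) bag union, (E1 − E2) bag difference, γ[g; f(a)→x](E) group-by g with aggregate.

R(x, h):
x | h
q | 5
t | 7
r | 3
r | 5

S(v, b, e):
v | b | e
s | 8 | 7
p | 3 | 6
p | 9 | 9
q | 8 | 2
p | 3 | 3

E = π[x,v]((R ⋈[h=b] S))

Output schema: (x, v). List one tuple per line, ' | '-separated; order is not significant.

Row counts bottom-up:
  R → 4
  S → 5
  (R ⋈[h=b] S) → 2
  π[x,v]((R ⋈[h=b] S)) → 2

== RESULT ==
x | v
r | p
r | p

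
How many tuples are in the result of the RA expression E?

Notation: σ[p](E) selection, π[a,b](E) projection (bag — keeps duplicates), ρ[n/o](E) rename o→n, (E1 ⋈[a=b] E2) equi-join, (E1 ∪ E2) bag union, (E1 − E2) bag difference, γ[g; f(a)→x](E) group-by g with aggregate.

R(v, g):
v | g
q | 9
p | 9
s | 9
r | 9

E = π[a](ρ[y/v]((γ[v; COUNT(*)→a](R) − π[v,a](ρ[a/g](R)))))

Subexpression sizes:
  R → 4
  γ[v; COUNT(*)→a](R) → 4
  R → 4
  ρ[a/g](R) → 4
  π[v,a](ρ[a/g](R)) → 4
  (γ[v; COUNT(*)→a](R) − π[v,a](ρ[a/g](R))) → 4
  ρ[y/v]((γ[v; COUNT(*)→a](R) − π[v,a](ρ[a/g](R)))) → 4
  π[a](ρ[y/v]((γ[v; COUNT(*)→a](R) − π[v,a](ρ[a/g](R))))) → 4

|E| = 4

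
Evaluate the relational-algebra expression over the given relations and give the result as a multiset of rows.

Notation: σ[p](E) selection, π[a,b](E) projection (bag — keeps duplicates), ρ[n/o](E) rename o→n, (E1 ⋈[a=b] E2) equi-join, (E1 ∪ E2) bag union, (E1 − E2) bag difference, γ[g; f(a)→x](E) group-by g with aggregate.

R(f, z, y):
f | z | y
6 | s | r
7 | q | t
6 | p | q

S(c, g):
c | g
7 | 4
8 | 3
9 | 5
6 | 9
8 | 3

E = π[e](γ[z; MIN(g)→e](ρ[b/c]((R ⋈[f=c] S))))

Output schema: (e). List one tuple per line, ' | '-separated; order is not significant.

Row counts bottom-up:
  R → 3
  S → 5
  (R ⋈[f=c] S) → 3
  ρ[b/c]((R ⋈[f=c] S)) → 3
  γ[z; MIN(g)→e](ρ[b/c]((R ⋈[f=c] S))) → 3
  π[e](γ[z; MIN(g)→e](ρ[b/c]((R ⋈[f=c] S)))) → 3

== RESULT ==
e
4
9
9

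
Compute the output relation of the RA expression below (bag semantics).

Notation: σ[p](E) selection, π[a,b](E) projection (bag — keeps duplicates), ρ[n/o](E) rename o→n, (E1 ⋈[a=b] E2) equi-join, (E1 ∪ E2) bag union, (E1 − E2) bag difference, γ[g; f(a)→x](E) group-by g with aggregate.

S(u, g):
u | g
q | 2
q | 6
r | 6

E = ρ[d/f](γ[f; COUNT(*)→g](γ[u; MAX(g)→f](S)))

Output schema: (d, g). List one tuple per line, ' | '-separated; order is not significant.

Stepwise |·|:
  S → 3
  γ[u; MAX(g)→f](S) → 2
  γ[f; COUNT(*)→g](γ[u; MAX(g)→f](S)) → 1
  ρ[d/f](γ[f; COUNT(*)→g](γ[u; MAX(g)→f](S))) → 1

== RESULT ==
d | g
6 | 2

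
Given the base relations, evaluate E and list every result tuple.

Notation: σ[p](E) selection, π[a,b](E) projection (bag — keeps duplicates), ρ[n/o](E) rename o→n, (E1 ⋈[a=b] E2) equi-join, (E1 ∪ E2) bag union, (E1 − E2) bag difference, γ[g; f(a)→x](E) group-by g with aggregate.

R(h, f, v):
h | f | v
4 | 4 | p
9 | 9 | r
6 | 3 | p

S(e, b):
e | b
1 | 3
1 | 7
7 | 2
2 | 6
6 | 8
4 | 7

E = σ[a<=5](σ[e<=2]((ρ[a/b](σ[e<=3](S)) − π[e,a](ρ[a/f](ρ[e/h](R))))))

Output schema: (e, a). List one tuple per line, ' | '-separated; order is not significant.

Per-node cardinality:
  S → 6
  σ[e<=3](S) → 3
  ρ[a/b](σ[e<=3](S)) → 3
  R → 3
  ρ[e/h](R) → 3
  ρ[a/f](ρ[e/h](R)) → 3
  π[e,a](ρ[a/f](ρ[e/h](R))) → 3
  (ρ[a/b](σ[e<=3](S)) − π[e,a](ρ[a/f](ρ[e/h](R)))) → 3
  σ[e<=2]((ρ[a/b](σ[e<=3](S)) − π[e,a](ρ[a/f](ρ[e/h](R))))) → 3
  σ[a<=5](σ[e<=2]((ρ[a/b](σ[e<=3](S)) − π[e,a](ρ[a/f](ρ[e/h](R)))))) → 1

== RESULT ==
e | a
1 | 3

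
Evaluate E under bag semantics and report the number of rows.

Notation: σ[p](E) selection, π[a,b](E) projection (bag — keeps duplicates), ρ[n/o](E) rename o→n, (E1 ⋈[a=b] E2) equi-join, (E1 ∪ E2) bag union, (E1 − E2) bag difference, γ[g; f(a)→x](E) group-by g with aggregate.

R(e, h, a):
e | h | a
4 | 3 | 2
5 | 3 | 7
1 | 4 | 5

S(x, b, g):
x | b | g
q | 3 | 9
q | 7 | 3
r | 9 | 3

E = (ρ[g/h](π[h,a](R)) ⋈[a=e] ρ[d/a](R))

Row counts bottom-up:
  R → 3
  π[h,a](R) → 3
  ρ[g/h](π[h,a](R)) → 3
  R → 3
  ρ[d/a](R) → 3
  (ρ[g/h](π[h,a](R)) ⋈[a=e] ρ[d/a](R)) → 1

|E| = 1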